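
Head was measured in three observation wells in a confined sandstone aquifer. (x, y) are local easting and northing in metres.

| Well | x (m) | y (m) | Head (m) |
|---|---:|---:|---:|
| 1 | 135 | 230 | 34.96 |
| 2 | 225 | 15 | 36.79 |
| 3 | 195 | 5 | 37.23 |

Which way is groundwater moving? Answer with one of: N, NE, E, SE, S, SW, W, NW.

Taking 1 as reference: 2−1 = (90, -215, +1.83); 3−1 = (60, -225, +2.27).
Solve a·Δx + b·Δy = Δh: det = 90·(-225) − 60·(-215) = -7350.
∂h/∂x = [(+1.83)·(-225) − (+2.27)·(-215)] / -7350 = -0.01038
∂h/∂y = [90·(+2.27) − 60·(+1.83)] / -7350 = -0.01286
Flow = −∇h = (+0.01038 east, +0.01286 north), which points northeast.

NE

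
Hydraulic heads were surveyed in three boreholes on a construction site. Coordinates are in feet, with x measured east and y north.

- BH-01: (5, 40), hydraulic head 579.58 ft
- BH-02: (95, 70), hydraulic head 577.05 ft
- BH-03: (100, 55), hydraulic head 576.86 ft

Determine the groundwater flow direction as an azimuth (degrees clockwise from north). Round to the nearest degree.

096°

Taking BH-01 as reference: BH-02−BH-01 = (90, 30, -2.53); BH-03−BH-01 = (95, 15, -2.72).
Solve a·Δx + b·Δy = Δh: det = 90·15 − 95·30 = -1500.
∂h/∂x = [(-2.53)·15 − (-2.72)·30] / -1500 = -0.02910
∂h/∂y = [90·(-2.72) − 95·(-2.53)] / -1500 = +0.002967
Flow direction (−∇h) has components (+0.02910 E, -0.002967 N).
Azimuth = atan2(E, N) = atan2(+0.02910, -0.002967) = 95.8° ≈ 096°.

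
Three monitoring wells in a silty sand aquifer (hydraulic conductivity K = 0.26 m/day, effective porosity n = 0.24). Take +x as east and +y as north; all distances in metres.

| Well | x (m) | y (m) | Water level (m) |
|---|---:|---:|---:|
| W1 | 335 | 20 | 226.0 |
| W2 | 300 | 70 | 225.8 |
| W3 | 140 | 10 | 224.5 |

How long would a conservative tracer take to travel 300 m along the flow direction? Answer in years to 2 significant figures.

98 years

Three-point gradient (reference W1): Δ to W2 = (-35, 50, -0.2), Δ to W3 = (-195, -10, -1.5).
∂h/∂x = +0.007624, ∂h/∂y = +0.001337 (det = 10100).
|∇h| = √(0.007624² + 0.001337²) = 0.00774
Seepage velocity v = K·i/n = 0.26 × 0.00774 / 0.24 = 0.008385 m/day.
t = 300 / 0.008385 = 3.578e+04 days = 98 years.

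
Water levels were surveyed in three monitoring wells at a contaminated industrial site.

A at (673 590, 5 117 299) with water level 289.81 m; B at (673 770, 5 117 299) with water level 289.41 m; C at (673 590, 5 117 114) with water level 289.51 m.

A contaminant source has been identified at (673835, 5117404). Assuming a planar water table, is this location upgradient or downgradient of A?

downgradient

∂h/∂x = (289.41 − 289.81) / (673770 − 673590) = -0.002222
∂h/∂y = (289.51 − 289.81) / (5117114 − 5117299) = +0.001622
Head at (673835, 5117404) = 289.81 + (-0.002222)·(245) + (+0.001622)·(105) = 289.44 m.
That is lower than the 289.81 m at A, so the point is downgradient.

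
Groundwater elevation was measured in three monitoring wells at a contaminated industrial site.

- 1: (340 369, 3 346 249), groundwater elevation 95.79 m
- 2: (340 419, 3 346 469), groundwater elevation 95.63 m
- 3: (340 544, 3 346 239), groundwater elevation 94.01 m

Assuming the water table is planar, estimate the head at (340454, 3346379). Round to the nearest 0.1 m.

Differences from 1: to 2 (Δx, Δy, Δh) = (50, 220, -0.16); to 3 = (175, -10, -1.78).
Solve a·Δx + b·Δy = Δh: det = 50·(-10) − 175·220 = -39000.
∂h/∂x = [(-0.16)·(-10) − (-1.78)·220] / -39000 = -0.01008
∂h/∂y = [50·(-1.78) − 175·(-0.16)] / -39000 = +0.001564
h(340454, 3346379) = 95.79 + (-0.01008)·(85) + (+0.001564)·(130) = 95.79 -0.857 +0.203 = 95.136 m.

95.1 m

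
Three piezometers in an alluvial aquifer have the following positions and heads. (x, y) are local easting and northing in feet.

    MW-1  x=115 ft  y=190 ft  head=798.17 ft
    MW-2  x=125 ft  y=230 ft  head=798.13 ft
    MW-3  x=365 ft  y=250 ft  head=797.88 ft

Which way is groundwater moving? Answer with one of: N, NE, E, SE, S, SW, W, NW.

NE

Taking MW-1 as reference: MW-2−MW-1 = (10, 40, -0.04); MW-3−MW-1 = (250, 60, -0.29).
Determinant of the coordinate differences = 10·60 − 250·40 = -9400.
∂h/∂x = [(-0.04)·60 − (-0.29)·40] / -9400 = -0.0009787
∂h/∂y = [10·(-0.29) − 250·(-0.04)] / -9400 = -0.0007553
Flow = −∇h = (+0.0009787 east, +0.0007553 north), which points northeast.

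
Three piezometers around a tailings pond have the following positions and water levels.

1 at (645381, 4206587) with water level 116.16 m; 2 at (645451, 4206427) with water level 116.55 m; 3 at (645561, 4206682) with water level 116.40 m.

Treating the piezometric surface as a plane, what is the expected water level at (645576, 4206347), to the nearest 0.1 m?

116.9 m

With h = a·x + b·y + c and 1 as origin, the differences give:
  70·a + (-160)·b = +0.39
  180·a + 95·b = +0.24
Eliminate b (×95 and ×(-160), subtract): 35450·a = 75.450 → a = ∂h/∂x = +0.002128
Back-substitute: b = ∂h/∂y = -0.001506.
h(645576, 4206347) = 116.16 + (+0.002128)·(195) + (-0.001506)·(-240) = 116.16 +0.415 +0.362 = 116.937 m.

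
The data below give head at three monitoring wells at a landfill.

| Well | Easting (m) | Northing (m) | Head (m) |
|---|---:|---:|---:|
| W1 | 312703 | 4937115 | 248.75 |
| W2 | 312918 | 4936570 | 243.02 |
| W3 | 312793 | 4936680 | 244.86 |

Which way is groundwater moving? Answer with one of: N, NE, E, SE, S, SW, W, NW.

With h = a·x + b·y + c and W1 as origin, the differences give:
  215·a + (-545)·b = -5.73
  90·a + (-435)·b = -3.89
Eliminate b (×(-435) and ×(-545), subtract): -44475·a = 372.500 → a = ∂h/∂x = -0.008375
Back-substitute: b = ∂h/∂y = +0.007210.
Flow = −∇h = (+0.008375 east, -0.007210 north), which points southeast.

SE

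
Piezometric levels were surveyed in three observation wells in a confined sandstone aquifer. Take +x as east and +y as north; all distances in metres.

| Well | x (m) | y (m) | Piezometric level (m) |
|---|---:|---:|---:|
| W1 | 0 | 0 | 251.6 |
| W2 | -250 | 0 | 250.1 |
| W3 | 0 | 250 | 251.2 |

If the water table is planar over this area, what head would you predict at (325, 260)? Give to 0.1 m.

∂h/∂x = (250.1 − 251.6) / (-250 − 0) = +0.006000
∂h/∂y = (251.2 − 251.6) / (250 − 0) = -0.001600
h(325, 260) = 251.6 + (+0.006000)·(325) + (-0.001600)·(260) = 251.6 +1.950 -0.416 = 253.134 m.

253.1 m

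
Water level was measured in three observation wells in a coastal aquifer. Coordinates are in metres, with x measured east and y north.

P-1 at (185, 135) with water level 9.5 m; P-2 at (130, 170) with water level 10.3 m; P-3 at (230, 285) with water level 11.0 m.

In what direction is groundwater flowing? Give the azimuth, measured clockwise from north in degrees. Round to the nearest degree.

Taking P-1 as reference: P-2−P-1 = (-55, 35, +0.8); P-3−P-1 = (45, 150, +1.5).
Solve a·Δx + b·Δy = Δh: det = (-55)·150 − 45·35 = -9825.
∂h/∂x = [(+0.8)·150 − (+1.5)·35] / -9825 = -0.006870
∂h/∂y = [(-55)·(+1.5) − 45·(+0.8)] / -9825 = +0.01206
Flow direction (−∇h) has components (+0.006870 E, -0.01206 N).
Azimuth = atan2(E, N) = atan2(+0.006870, -0.01206) = 150.3° ≈ 150°.

150°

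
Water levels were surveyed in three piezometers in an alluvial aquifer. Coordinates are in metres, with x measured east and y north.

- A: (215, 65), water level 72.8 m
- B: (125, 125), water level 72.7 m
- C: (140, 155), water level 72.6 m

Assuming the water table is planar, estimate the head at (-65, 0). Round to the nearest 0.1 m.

Three-point gradient (reference A): Δ to B = (-90, 60, -0.1), Δ to C = (-75, 90, -0.2).
∂h/∂x = -0.0008333, ∂h/∂y = -0.002917 (det = -3600).
h(-65, 0) = 72.8 + (-0.0008333)·(-280) + (-0.002917)·(-65) = 72.8 +0.233 +0.190 = 73.223 m.

73.2 m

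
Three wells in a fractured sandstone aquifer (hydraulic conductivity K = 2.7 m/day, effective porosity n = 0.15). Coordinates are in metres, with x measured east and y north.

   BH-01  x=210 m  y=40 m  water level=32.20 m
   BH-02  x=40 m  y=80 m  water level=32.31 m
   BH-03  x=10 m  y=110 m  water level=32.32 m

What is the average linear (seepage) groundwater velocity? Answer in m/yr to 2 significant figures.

5.6 m/yr

With h = a·x + b·y + c and BH-01 as origin, the differences give:
  (-170)·a + 40·b = +0.11
  (-200)·a + 70·b = +0.12
Eliminate b (×70 and ×40, subtract): -3900·a = 2.900 → a = ∂h/∂x = -0.0007436
Back-substitute: b = ∂h/∂y = -0.0004103.
|∇h| = √(-0.0007436² + -0.0004103²) = 0.0008493
Seepage velocity v = K·i/n = 2.7 × 0.0008493 / 0.15 = 0.01529 m/day = 5.585 m/yr.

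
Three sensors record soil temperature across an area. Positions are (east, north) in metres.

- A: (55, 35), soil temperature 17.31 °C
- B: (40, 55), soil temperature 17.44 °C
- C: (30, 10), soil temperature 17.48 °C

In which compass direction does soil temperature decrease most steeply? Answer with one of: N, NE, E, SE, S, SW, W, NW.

E

Taking A as reference: B−A = (-15, 20, +0.13); C−A = (-25, -25, +0.17).
Solve a·Δx + b·Δy = ΔT: det = (-15)·(-25) − (-25)·20 = 875.
∂T/∂x = [(+0.13)·(-25) − (+0.17)·20] / 875 = -0.007600
∂T/∂y = [(-15)·(+0.17) − (-25)·(+0.13)] / 875 = +0.0008000
Steepest decrease is along −∇f = (+0.007600 E, -0.0008000 N) → east.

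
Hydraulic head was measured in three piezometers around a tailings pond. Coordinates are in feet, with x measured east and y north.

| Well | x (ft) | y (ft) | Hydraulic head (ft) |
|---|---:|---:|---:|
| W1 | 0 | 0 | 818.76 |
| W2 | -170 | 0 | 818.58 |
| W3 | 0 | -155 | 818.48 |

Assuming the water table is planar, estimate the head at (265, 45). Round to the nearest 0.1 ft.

819.1 ft

∂h/∂x = (818.58 − 818.76) / (-170 − 0) = +0.001059
∂h/∂y = (818.48 − 818.76) / (-155 − 0) = +0.001806
h(265, 45) = 818.76 + (+0.001059)·(265) + (+0.001806)·(45) = 818.76 +0.281 +0.081 = 819.122 ft.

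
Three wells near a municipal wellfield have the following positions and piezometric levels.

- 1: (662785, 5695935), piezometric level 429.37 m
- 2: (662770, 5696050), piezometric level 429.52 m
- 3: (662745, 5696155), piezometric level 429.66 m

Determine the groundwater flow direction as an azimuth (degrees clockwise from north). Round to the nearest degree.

Differences from 1: to 2 (Δx, Δy, Δh) = (-15, 115, +0.15); to 3 = (-40, 220, +0.29).
Solve a·Δx + b·Δy = Δh: det = (-15)·220 − (-40)·115 = 1300.
∂h/∂x = [(+0.15)·220 − (+0.29)·115] / 1300 = -0.0002692
∂h/∂y = [(-15)·(+0.29) − (-40)·(+0.15)] / 1300 = +0.001269
Flow direction (−∇h) has components (+0.0002692 E, -0.001269 N).
Azimuth = atan2(E, N) = atan2(+0.0002692, -0.001269) = 168.0° ≈ 168°.

168°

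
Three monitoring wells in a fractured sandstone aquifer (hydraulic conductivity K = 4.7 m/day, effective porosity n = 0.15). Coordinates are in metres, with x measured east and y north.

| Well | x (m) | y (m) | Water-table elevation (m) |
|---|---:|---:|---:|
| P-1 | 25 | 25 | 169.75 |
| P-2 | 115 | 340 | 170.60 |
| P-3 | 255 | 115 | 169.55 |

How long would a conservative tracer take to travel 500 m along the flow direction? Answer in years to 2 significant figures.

11 years

Differences from P-1: to P-2 (Δx, Δy, Δh) = (90, 315, +0.85); to P-3 = (230, 90, -0.20).
Solve a·Δx + b·Δy = Δh: det = 90·90 − 230·315 = -64350.
∂h/∂x = [(+0.85)·90 − (-0.20)·315] / -64350 = -0.002168
∂h/∂y = [90·(-0.20) − 230·(+0.85)] / -64350 = +0.003318
|∇h| = √(-0.002168² + 0.003318²) = 0.003964
Seepage velocity v = K·i/n = 4.7 × 0.003964 / 0.15 = 0.1242 m/day.
t = 500 / 0.1242 = 4026 days = 11 years.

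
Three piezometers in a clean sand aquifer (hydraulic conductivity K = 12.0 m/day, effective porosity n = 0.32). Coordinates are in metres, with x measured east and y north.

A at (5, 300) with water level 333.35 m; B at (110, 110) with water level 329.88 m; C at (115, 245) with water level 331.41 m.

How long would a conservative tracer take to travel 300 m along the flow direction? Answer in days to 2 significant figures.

Differences from A: to B (Δx, Δy, Δh) = (105, -190, -3.47); to C = (110, -55, -1.94).
Solve a·Δx + b·Δy = Δh: det = 105·(-55) − 110·(-190) = 15125.
∂h/∂x = [(-3.47)·(-55) − (-1.94)·(-190)] / 15125 = -0.01175
∂h/∂y = [105·(-1.94) − 110·(-3.47)] / 15125 = +0.01177
|∇h| = √(-0.01175² + 0.01177²) = 0.01663
Seepage velocity v = K·i/n = 12.0 × 0.01663 / 0.32 = 0.6236 m/day.
t = 300 / 0.6236 = 481.1 days.

480 days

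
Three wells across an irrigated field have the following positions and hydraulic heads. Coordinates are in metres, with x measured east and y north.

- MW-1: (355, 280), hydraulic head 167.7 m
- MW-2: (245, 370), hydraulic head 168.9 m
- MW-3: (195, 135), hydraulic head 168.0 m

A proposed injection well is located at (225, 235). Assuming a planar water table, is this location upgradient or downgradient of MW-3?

upgradient

Taking MW-1 as reference: MW-2−MW-1 = (-110, 90, +1.2); MW-3−MW-1 = (-160, -145, +0.3).
Determinant of the coordinate differences = (-110)·(-145) − (-160)·90 = 30350.
∂h/∂x = [(+1.2)·(-145) − (+0.3)·90] / 30350 = -0.006623
∂h/∂y = [(-110)·(+0.3) − (-160)·(+1.2)] / 30350 = +0.005239
Head at (225, 235) = 167.7 + (-0.006623)·(-130) + (+0.005239)·(-45) = 168.33 m.
That is higher than the 168.0 m at MW-3, so the point is upgradient.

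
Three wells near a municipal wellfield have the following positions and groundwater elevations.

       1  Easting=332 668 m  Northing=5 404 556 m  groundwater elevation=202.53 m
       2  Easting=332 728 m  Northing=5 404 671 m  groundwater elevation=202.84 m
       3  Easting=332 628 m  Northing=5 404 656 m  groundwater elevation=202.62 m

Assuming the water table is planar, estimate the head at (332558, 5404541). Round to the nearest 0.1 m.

Three-point gradient (reference 1): Δ to 2 = (60, 115, +0.31), Δ to 3 = (-40, 100, +0.09).
∂h/∂x = +0.001948, ∂h/∂y = +0.001679 (det = 10600).
h(332558, 5404541) = 202.53 + (+0.001948)·(-110) + (+0.001679)·(-15) = 202.53 -0.214 -0.025 = 202.291 m.

202.3 m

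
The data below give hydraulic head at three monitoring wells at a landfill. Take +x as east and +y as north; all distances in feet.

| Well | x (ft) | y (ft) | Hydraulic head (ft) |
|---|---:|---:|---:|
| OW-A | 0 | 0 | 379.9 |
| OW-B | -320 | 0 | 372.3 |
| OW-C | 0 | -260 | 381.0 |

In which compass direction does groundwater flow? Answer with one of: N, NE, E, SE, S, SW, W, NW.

W

∂h/∂x = (372.3 − 379.9) / (-320 − 0) = +0.02375
∂h/∂y = (381.0 − 379.9) / (-260 − 0) = -0.004231
Flow = −∇h = (-0.02375 east, +0.004231 north), which points west.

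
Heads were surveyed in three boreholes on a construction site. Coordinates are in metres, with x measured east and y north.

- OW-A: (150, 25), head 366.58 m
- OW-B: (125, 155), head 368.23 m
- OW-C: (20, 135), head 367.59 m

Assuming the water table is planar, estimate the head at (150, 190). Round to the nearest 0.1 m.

Differences from OW-A: to OW-B (Δx, Δy, Δh) = (-25, 130, +1.65); to OW-C = (-130, 110, +1.01).
Determinant of the coordinate differences = (-25)·110 − (-130)·130 = 14150.
∂h/∂x = [(+1.65)·110 − (+1.01)·130] / 14150 = +0.003548
∂h/∂y = [(-25)·(+1.01) − (-130)·(+1.65)] / 14150 = +0.01337
h(150, 190) = 366.58 + (+0.003548)·(0) + (+0.01337)·(165) = 366.58 +0.000 +2.207 = 368.787 m.

368.8 m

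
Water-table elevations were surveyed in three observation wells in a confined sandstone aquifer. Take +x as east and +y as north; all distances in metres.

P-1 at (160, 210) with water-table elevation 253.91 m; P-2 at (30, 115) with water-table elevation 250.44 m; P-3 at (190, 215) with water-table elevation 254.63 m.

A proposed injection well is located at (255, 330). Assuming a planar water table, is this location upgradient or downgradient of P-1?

Differences from P-1: to P-2 (Δx, Δy, Δh) = (-130, -95, -3.47); to P-3 = (30, 5, +0.72).
Determinant of the coordinate differences = (-130)·5 − 30·(-95) = 2200.
∂h/∂x = [(-3.47)·5 − (+0.72)·(-95)] / 2200 = +0.02320
∂h/∂y = [(-130)·(+0.72) − 30·(-3.47)] / 2200 = +0.004773
Head at (255, 330) = 253.91 + (+0.02320)·(95) + (+0.004773)·(120) = 256.69 m.
That is higher than the 253.91 m at P-1, so the point is upgradient.

upgradient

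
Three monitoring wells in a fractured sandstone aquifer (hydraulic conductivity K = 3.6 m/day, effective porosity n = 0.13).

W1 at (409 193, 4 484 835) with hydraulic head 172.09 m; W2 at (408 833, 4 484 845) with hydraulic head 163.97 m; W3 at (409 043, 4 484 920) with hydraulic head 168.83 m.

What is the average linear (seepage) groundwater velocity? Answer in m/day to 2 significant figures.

0.63 m/day

Differences from W1: to W2 (Δx, Δy, Δh) = (-360, 10, -8.12); to W3 = (-150, 85, -3.26).
Solve a·Δx + b·Δy = Δh: det = (-360)·85 − (-150)·10 = -29100.
∂h/∂x = [(-8.12)·85 − (-3.26)·10] / -29100 = +0.02260
∂h/∂y = [(-360)·(-3.26) − (-150)·(-8.12)] / -29100 = +0.001526
|∇h| = √(0.02260² + 0.001526²) = 0.02265
Seepage velocity v = K·i/n = 3.6 × 0.02265 / 0.13 = 0.6272 m/day.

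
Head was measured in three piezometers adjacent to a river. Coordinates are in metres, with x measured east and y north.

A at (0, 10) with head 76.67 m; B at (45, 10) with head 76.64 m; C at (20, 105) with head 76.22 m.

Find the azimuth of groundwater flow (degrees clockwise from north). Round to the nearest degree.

With h = a·x + b·y + c and A as origin, the differences give:
  45·a + 0·b = -0.03
  20·a + 95·b = -0.45
Eliminate b (×95 and ×0, subtract): 4275·a = -2.850 → a = ∂h/∂x = -0.0006667
Back-substitute: b = ∂h/∂y = -0.004596.
Flow direction (−∇h) has components (+0.0006667 E, +0.004596 N).
Azimuth = atan2(E, N) = atan2(+0.0006667, +0.004596) = 8.3° ≈ 008°.

008°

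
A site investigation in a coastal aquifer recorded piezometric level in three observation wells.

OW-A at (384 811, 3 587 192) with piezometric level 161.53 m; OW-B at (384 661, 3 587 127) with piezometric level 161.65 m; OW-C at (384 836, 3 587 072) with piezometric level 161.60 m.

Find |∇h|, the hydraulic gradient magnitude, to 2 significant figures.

With h = a·x + b·y + c and OW-A as origin, the differences give:
  (-150)·a + (-65)·b = +0.12
  25·a + (-120)·b = +0.07
Eliminate b (×(-120) and ×(-65), subtract): 19625·a = -9.850 → a = ∂h/∂x = -0.0005019
Back-substitute: b = ∂h/∂y = -0.0006879.
|∇h| = √(-0.0005019² + -0.0006879²) = 0.0008515

0.00085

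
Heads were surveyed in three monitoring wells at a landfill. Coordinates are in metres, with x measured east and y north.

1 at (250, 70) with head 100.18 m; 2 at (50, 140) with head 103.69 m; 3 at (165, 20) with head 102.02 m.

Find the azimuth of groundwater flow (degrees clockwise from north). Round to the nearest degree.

077°

Differences from 1: to 2 (Δx, Δy, Δh) = (-200, 70, +3.51); to 3 = (-85, -50, +1.84).
Solve a·Δx + b·Δy = Δh: det = (-200)·(-50) − (-85)·70 = 15950.
∂h/∂x = [(+3.51)·(-50) − (+1.84)·70] / 15950 = -0.01908
∂h/∂y = [(-200)·(+1.84) − (-85)·(+3.51)] / 15950 = -0.004367
Flow direction (−∇h) has components (+0.01908 E, +0.004367 N).
Azimuth = atan2(E, N) = atan2(+0.01908, +0.004367) = 77.1° ≈ 077°.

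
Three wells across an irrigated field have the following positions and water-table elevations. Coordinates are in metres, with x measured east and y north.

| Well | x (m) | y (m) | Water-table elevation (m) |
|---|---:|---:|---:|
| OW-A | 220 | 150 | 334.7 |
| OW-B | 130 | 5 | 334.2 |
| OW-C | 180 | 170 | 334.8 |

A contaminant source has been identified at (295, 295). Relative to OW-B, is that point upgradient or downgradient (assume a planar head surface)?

With h = a·x + b·y + c and OW-A as origin, the differences give:
  (-90)·a + (-145)·b = -0.5
  (-40)·a + 20·b = +0.1
Eliminate b (×20 and ×(-145), subtract): -7600·a = 4.50 → a = ∂h/∂x = -0.0005921
Back-substitute: b = ∂h/∂y = +0.003816.
Head at (295, 295) = 334.7 + (-0.0005921)·(75) + (+0.003816)·(145) = 335.21 m.
That is higher than the 334.2 m at OW-B, so the point is upgradient.

upgradient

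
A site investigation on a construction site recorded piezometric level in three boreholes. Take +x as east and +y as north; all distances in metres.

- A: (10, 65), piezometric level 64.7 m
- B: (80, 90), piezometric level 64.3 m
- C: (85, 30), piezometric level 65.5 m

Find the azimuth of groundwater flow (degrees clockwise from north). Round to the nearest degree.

Three-point gradient (reference A): Δ to B = (70, 25, -0.4), Δ to C = (75, -35, +0.8).
∂h/∂x = +0.001387, ∂h/∂y = -0.01988 (det = -4325).
Flow direction (−∇h) has components (-0.001387 E, +0.01988 N).
Azimuth = atan2(E, N) = atan2(-0.001387, +0.01988) = 356.0° ≈ 356°.

356°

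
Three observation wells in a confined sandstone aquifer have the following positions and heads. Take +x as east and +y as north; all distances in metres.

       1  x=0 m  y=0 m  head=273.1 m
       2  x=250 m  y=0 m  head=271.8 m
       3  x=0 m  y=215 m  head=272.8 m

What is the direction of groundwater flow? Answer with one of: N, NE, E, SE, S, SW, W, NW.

E

∂h/∂x = (271.8 − 273.1) / (250 − 0) = -0.005200
∂h/∂y = (272.8 − 273.1) / (215 − 0) = -0.001395
Flow = −∇h = (+0.005200 east, +0.001395 north), which points east.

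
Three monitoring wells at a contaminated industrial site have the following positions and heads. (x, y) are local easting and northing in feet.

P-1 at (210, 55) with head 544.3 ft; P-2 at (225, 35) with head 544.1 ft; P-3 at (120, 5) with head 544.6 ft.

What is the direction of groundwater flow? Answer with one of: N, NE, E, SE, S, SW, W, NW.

Differences from P-1: to P-2 (Δx, Δy, Δh) = (15, -20, -0.2); to P-3 = (-90, -50, +0.3).
Determinant of the coordinate differences = 15·(-50) − (-90)·(-20) = -2550.
∂h/∂x = [(-0.2)·(-50) − (+0.3)·(-20)] / -2550 = -0.006275
∂h/∂y = [15·(+0.3) − (-90)·(-0.2)] / -2550 = +0.005294
Flow = −∇h = (+0.006275 east, -0.005294 north), which points southeast.

SE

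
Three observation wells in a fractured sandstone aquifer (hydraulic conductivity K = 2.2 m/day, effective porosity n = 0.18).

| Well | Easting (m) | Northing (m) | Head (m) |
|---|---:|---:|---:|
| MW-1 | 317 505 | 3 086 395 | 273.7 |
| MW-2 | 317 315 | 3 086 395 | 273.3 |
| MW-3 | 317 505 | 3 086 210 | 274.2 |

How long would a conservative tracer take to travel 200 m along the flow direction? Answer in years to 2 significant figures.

13 years

∂h/∂x = (273.3 − 273.7) / (317315 − 317505) = +0.002105
∂h/∂y = (274.2 − 273.7) / (3086210 − 3086395) = -0.002703
|∇h| = √(0.002105² + -0.002703²) = 0.003426
Seepage velocity v = K·i/n = 2.2 × 0.003426 / 0.18 = 0.04187 m/day.
t = 200 / 0.04187 = 4777 days = 13.1 years.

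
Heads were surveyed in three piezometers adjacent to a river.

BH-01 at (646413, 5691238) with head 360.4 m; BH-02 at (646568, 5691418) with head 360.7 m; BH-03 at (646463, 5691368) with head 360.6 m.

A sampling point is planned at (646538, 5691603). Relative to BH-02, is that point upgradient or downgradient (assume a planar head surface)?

upgradient

Differences from BH-01: to BH-02 (Δx, Δy, Δh) = (155, 180, +0.3); to BH-03 = (50, 130, +0.2).
Determinant of the coordinate differences = 155·130 − 50·180 = 11150.
∂h/∂x = [(+0.3)·130 − (+0.2)·180] / 11150 = +0.0002691
∂h/∂y = [155·(+0.2) − 50·(+0.3)] / 11150 = +0.001435
Head at (646538, 5691603) = 360.4 + (+0.0002691)·(125) + (+0.001435)·(365) = 360.96 m.
That is higher than the 360.7 m at BH-02, so the point is upgradient.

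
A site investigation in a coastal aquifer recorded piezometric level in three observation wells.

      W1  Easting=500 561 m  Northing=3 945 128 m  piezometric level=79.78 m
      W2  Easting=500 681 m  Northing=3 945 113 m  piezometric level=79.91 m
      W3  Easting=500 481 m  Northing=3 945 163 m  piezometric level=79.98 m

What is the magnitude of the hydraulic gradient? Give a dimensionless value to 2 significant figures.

Differences from W1: to W2 (Δx, Δy, Δh) = (120, -15, +0.13); to W3 = (-80, 35, +0.20).
Solve a·Δx + b·Δy = Δh: det = 120·35 − (-80)·(-15) = 3000.
∂h/∂x = [(+0.13)·35 − (+0.20)·(-15)] / 3000 = +0.002517
∂h/∂y = [120·(+0.20) − (-80)·(+0.13)] / 3000 = +0.01147
|∇h| = √(0.002517² + 0.01147²) = 0.01174

0.012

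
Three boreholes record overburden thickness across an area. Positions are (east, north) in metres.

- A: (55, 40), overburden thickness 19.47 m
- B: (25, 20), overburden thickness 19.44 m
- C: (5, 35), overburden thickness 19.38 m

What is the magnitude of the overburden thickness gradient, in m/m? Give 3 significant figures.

Three-point gradient (reference A): Δ to B = (-30, -20, -0.03), Δ to C = (-50, -5, -0.09).
∂d/∂x = +0.001941, ∂d/∂y = -0.001412 (det = -850).
|∇f| = √(0.001941² + -0.001412²) = 0.0024 m/m

0.00240 m/m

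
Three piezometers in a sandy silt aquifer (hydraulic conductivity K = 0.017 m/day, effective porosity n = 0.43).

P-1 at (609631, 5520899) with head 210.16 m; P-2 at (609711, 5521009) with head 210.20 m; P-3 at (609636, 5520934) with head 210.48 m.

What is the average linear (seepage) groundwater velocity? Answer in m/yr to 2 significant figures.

Differences from P-1: to P-2 (Δx, Δy, Δh) = (80, 110, +0.04); to P-3 = (5, 35, +0.32).
Determinant of the coordinate differences = 80·35 − 5·110 = 2250.
∂h/∂x = [(+0.04)·35 − (+0.32)·110] / 2250 = -0.01502
∂h/∂y = [80·(+0.32) − 5·(+0.04)] / 2250 = +0.01129
|∇h| = √(-0.01502² + 0.01129²) = 0.01879
Seepage velocity v = K·i/n = 0.017 × 0.01879 / 0.43 = 0.0007429 m/day = 0.2713 m/yr.

0.27 m/yr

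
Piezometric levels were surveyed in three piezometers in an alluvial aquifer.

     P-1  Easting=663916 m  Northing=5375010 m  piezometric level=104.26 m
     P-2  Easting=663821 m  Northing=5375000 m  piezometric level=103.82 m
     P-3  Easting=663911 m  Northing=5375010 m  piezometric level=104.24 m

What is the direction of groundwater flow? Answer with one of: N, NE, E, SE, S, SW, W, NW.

Differences from P-1: to P-2 (Δx, Δy, Δh) = (-95, -10, -0.44); to P-3 = (-5, 0, -0.02).
Determinant of the coordinate differences = (-95)·0 − (-5)·(-10) = -50.
∂h/∂x = [(-0.44)·0 − (-0.02)·(-10)] / -50 = +0.004000
∂h/∂y = [(-95)·(-0.02) − (-5)·(-0.44)] / -50 = +0.006000
Flow = −∇h = (-0.004000 east, -0.006000 north), which points southwest.

SW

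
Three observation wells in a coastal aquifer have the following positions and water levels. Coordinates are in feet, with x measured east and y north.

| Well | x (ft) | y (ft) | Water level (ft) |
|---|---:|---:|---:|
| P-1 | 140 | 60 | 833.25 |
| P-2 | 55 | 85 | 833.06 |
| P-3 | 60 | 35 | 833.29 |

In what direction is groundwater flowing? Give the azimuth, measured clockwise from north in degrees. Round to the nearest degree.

349°

Taking P-1 as reference: P-2−P-1 = (-85, 25, -0.19); P-3−P-1 = (-80, -25, +0.04).
Solve a·Δx + b·Δy = Δh: det = (-85)·(-25) − (-80)·25 = 4125.
∂h/∂x = [(-0.19)·(-25) − (+0.04)·25] / 4125 = +0.0009091
∂h/∂y = [(-85)·(+0.04) − (-80)·(-0.19)] / 4125 = -0.004509
Flow direction (−∇h) has components (-0.0009091 E, +0.004509 N).
Azimuth = atan2(E, N) = atan2(-0.0009091, +0.004509) = 348.6° ≈ 349°.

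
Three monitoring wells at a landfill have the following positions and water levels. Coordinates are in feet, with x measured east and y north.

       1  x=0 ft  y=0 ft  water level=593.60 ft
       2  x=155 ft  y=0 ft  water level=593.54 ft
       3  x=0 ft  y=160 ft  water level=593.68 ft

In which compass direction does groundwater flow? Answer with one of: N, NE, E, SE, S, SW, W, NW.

SE

∂h/∂x = (593.54 − 593.60) / (155 − 0) = -0.0003871
∂h/∂y = (593.68 − 593.60) / (160 − 0) = +0.0005000
Flow = −∇h = (+0.0003871 east, -0.0005000 north), which points southeast.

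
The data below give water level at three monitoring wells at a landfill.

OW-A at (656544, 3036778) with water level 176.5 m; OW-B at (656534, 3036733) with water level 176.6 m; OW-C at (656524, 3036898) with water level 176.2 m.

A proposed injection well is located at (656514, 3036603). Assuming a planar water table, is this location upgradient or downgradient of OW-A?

upgradient

Three-point gradient (reference OW-A): Δ to OW-B = (-10, -45, +0.1), Δ to OW-C = (-20, 120, -0.3).
∂h/∂x = +0.0007143, ∂h/∂y = -0.002381 (det = -2100).
Head at (656514, 3036603) = 176.5 + (+0.0007143)·(-30) + (-0.002381)·(-175) = 176.90 m.
That is higher than the 176.5 m at OW-A, so the point is upgradient.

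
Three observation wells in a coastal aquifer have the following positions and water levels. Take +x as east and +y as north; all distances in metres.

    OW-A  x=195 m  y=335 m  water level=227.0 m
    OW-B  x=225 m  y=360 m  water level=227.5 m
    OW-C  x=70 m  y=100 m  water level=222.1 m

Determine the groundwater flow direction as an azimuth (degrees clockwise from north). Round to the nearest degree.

177°

Differences from OW-A: to OW-B (Δx, Δy, Δh) = (30, 25, +0.5); to OW-C = (-125, -235, -4.9).
Solve a·Δx + b·Δy = Δh: det = 30·(-235) − (-125)·25 = -3925.
∂h/∂x = [(+0.5)·(-235) − (-4.9)·25] / -3925 = -0.001274
∂h/∂y = [30·(-4.9) − (-125)·(+0.5)] / -3925 = +0.02153
Flow direction (−∇h) has components (+0.001274 E, -0.02153 N).
Azimuth = atan2(E, N) = atan2(+0.001274, -0.02153) = 176.6° ≈ 177°.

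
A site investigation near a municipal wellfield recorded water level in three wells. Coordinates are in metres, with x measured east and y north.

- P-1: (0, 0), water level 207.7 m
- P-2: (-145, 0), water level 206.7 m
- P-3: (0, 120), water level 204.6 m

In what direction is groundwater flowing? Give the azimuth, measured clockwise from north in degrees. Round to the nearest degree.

∂h/∂x = (206.7 − 207.7) / (-145 − 0) = +0.006897
∂h/∂y = (204.6 − 207.7) / (120 − 0) = -0.02583
Flow direction (−∇h) has components (-0.006897 E, +0.02583 N).
Azimuth = atan2(E, N) = atan2(-0.006897, +0.02583) = 345.1° ≈ 345°.

345°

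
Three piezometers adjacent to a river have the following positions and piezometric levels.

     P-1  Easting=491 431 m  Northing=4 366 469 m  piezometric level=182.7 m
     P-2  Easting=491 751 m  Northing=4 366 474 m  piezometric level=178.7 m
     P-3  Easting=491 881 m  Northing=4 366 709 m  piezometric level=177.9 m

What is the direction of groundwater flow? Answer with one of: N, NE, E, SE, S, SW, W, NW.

Taking P-1 as reference: P-2−P-1 = (320, 5, -4.0); P-3−P-1 = (450, 240, -4.8).
Solve a·Δx + b·Δy = Δh: det = 320·240 − 450·5 = 74550.
∂h/∂x = [(-4.0)·240 − (-4.8)·5] / 74550 = -0.01256
∂h/∂y = [320·(-4.8) − 450·(-4.0)] / 74550 = +0.003541
Flow = −∇h = (+0.01256 east, -0.003541 north), which points east.

E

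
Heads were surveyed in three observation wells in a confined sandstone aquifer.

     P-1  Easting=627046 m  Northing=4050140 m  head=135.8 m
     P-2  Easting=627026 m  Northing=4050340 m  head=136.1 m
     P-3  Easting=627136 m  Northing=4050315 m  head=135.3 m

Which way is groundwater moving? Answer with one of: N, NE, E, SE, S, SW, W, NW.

Differences from P-1: to P-2 (Δx, Δy, Δh) = (-20, 200, +0.3); to P-3 = (90, 175, -0.5).
Solve a·Δx + b·Δy = Δh: det = (-20)·175 − 90·200 = -21500.
∂h/∂x = [(+0.3)·175 − (-0.5)·200] / -21500 = -0.007093
∂h/∂y = [(-20)·(-0.5) − 90·(+0.3)] / -21500 = +0.0007907
Flow = −∇h = (+0.007093 east, -0.0007907 north), which points east.

E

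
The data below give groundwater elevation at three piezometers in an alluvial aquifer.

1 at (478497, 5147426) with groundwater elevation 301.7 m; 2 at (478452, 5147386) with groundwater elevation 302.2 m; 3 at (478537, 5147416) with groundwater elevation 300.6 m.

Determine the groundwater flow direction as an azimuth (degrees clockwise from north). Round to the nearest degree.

121°

Taking 1 as reference: 2−1 = (-45, -40, +0.5); 3−1 = (40, -10, -1.1).
Solve a·Δx + b·Δy = Δh: det = (-45)·(-10) − 40·(-40) = 2050.
∂h/∂x = [(+0.5)·(-10) − (-1.1)·(-40)] / 2050 = -0.02390
∂h/∂y = [(-45)·(-1.1) − 40·(+0.5)] / 2050 = +0.01439
Flow direction (−∇h) has components (+0.02390 E, -0.01439 N).
Azimuth = atan2(E, N) = atan2(+0.02390, -0.01439) = 121.0° ≈ 121°.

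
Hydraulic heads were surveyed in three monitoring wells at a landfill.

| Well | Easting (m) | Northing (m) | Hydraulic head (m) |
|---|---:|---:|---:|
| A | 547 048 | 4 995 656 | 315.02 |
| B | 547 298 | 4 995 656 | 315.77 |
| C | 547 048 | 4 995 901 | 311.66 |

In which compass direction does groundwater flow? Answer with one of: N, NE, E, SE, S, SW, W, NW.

∂h/∂x = (315.77 − 315.02) / (547298 − 547048) = +0.003000
∂h/∂y = (311.66 − 315.02) / (4995901 − 4995656) = -0.01371
Flow = −∇h = (-0.003000 east, +0.01371 north), which points north.

N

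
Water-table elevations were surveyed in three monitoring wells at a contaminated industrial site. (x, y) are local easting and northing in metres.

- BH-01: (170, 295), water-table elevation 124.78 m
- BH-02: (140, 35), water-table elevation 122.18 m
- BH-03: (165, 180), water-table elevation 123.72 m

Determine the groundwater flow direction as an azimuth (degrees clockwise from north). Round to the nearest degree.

Taking BH-01 as reference: BH-02−BH-01 = (-30, -260, -2.60); BH-03−BH-01 = (-5, -115, -1.06).
Solve a·Δx + b·Δy = Δh: det = (-30)·(-115) − (-5)·(-260) = 2150.
∂h/∂x = [(-2.60)·(-115) − (-1.06)·(-260)] / 2150 = +0.01088
∂h/∂y = [(-30)·(-1.06) − (-5)·(-2.60)] / 2150 = +0.008744
Flow direction (−∇h) has components (-0.01088 E, -0.008744 N).
Azimuth = atan2(E, N) = atan2(-0.01088, -0.008744) = 231.2° ≈ 231°.

231°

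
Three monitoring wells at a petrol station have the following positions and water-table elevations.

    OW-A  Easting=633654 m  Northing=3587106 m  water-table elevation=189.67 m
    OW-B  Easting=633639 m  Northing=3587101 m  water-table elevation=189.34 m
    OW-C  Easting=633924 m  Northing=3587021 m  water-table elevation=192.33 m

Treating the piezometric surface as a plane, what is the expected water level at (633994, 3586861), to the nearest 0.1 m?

Taking OW-A as reference: OW-B−OW-A = (-15, -5, -0.33); OW-C−OW-A = (270, -85, +2.66).
Solve a·Δx + b·Δy = Δh: det = (-15)·(-85) − 270·(-5) = 2625.
∂h/∂x = [(-0.33)·(-85) − (+2.66)·(-5)] / 2625 = +0.01575
∂h/∂y = [(-15)·(+2.66) − 270·(-0.33)] / 2625 = +0.01874
h(633994, 3586861) = 189.67 + (+0.01575)·(340) + (+0.01874)·(-245) = 189.67 +5.356 -4.592 = 190.434 m.

190.4 m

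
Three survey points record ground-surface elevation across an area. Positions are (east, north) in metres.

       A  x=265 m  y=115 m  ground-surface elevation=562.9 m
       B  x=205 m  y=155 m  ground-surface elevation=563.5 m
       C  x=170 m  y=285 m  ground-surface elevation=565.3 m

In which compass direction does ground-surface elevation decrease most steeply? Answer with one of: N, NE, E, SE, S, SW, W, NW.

S

Differences from A: to B (Δx, Δy, Δh) = (-60, 40, +0.6); to C = (-95, 170, +2.4).
Determinant of the coordinate differences = (-60)·170 − (-95)·40 = -6400.
∂z/∂x = [(+0.6)·170 − (+2.4)·40] / -6400 = -0.0009375
∂z/∂y = [(-60)·(+2.4) − (-95)·(+0.6)] / -6400 = +0.01359
Steepest decrease is along −∇f = (+0.0009375 E, -0.01359 N) → south.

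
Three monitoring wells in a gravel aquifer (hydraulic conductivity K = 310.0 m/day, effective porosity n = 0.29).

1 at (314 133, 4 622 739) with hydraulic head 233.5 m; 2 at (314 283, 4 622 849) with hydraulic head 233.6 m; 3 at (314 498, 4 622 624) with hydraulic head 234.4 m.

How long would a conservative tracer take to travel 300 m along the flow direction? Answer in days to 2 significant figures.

110 days

Differences from 1: to 2 (Δx, Δy, Δh) = (150, 110, +0.1); to 3 = (365, -115, +0.9).
Determinant of the coordinate differences = 150·(-115) − 365·110 = -57400.
∂h/∂x = [(+0.1)·(-115) − (+0.9)·110] / -57400 = +0.001925
∂h/∂y = [150·(+0.9) − 365·(+0.1)] / -57400 = -0.001716
|∇h| = √(0.001925² + -0.001716²) = 0.002579
Seepage velocity v = K·i/n = 310.0 × 0.002579 / 0.29 = 2.757 m/day.
t = 300 / 2.757 = 108.8 days.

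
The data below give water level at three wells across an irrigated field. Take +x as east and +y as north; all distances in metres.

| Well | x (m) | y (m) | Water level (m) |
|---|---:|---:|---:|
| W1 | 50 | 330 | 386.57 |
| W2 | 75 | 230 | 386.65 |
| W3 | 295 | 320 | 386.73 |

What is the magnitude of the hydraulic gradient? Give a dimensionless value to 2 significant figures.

Taking W1 as reference: W2−W1 = (25, -100, +0.08); W3−W1 = (245, -10, +0.16).
Solve a·Δx + b·Δy = Δh: det = 25·(-10) − 245·(-100) = 24250.
∂h/∂x = [(+0.08)·(-10) − (+0.16)·(-100)] / 24250 = +0.0006268
∂h/∂y = [25·(+0.16) − 245·(+0.08)] / 24250 = -0.0006433
|∇h| = √(0.0006268² + -0.0006433²) = 0.0008982

0.00090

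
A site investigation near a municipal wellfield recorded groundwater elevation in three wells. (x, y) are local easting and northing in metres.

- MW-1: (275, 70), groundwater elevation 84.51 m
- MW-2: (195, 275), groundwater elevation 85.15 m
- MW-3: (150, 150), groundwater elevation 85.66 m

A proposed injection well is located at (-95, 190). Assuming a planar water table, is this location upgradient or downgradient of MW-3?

Taking MW-1 as reference: MW-2−MW-1 = (-80, 205, +0.64); MW-3−MW-1 = (-125, 80, +1.15).
Solve a·Δx + b·Δy = Δh: det = (-80)·80 − (-125)·205 = 19225.
∂h/∂x = [(+0.64)·80 − (+1.15)·205] / 19225 = -0.009599
∂h/∂y = [(-80)·(+1.15) − (-125)·(+0.64)] / 19225 = -0.0006242
Head at (-95, 190) = 84.51 + (-0.009599)·(-370) + (-0.0006242)·(120) = 87.99 m.
That is higher than the 85.66 m at MW-3, so the point is upgradient.

upgradient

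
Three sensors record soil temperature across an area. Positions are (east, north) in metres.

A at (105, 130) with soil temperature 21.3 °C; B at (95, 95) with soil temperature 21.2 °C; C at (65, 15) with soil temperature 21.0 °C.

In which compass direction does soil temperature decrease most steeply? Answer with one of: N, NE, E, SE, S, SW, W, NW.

SE

Differences from A: to B (Δx, Δy, Δh) = (-10, -35, -0.1); to C = (-40, -115, -0.3).
Solve a·Δx + b·Δy = ΔT: det = (-10)·(-115) − (-40)·(-35) = -250.
∂T/∂x = [(-0.1)·(-115) − (-0.3)·(-35)] / -250 = -0.004000
∂T/∂y = [(-10)·(-0.3) − (-40)·(-0.1)] / -250 = +0.004000
Steepest decrease is along −∇f = (+0.004000 E, -0.004000 N) → southeast.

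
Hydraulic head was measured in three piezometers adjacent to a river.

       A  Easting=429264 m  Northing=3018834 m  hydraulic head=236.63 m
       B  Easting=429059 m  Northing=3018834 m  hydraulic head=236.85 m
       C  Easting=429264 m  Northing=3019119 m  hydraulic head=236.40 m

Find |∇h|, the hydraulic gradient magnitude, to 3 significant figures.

0.00134

∂h/∂x = (236.85 − 236.63) / (429059 − 429264) = -0.001073
∂h/∂y = (236.40 − 236.63) / (3019119 − 3018834) = -0.0008070
|∇h| = √(-0.001073² + -0.0008070²) = 0.001343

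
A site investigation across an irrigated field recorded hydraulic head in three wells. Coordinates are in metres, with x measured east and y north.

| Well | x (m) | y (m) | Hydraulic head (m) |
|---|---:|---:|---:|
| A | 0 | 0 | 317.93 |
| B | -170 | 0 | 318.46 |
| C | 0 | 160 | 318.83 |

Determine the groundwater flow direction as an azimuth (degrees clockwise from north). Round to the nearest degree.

151°

∂h/∂x = (318.46 − 317.93) / (-170 − 0) = -0.003118
∂h/∂y = (318.83 − 317.93) / (160 − 0) = +0.005625
Flow direction (−∇h) has components (+0.003118 E, -0.005625 N).
Azimuth = atan2(E, N) = atan2(+0.003118, -0.005625) = 151.0° ≈ 151°.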